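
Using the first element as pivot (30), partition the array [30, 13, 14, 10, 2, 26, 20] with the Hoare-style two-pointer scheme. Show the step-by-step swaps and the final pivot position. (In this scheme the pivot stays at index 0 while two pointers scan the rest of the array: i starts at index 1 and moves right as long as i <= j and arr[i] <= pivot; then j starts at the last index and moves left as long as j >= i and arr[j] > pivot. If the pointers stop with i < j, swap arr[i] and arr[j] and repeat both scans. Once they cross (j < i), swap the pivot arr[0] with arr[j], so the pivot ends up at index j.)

Hoare-style two-pointer partition with pivot = 30:

Initial array: [30, 13, 14, 10, 2, 26, 20]

Pointers start at i = 1, j = 6.
i ends at 7, j ends at 6: the pointers have crossed (j < i), so scanning stops.

Swap pivot arr[0] with arr[6] to place pivot at position 6: [20, 13, 14, 10, 2, 26, 30]
Pivot position: 6

After partitioning with pivot 30, the array becomes [20, 13, 14, 10, 2, 26, 30]. The pivot is placed at index 6. All elements to the left of the pivot are <= 30, and all elements to the right are > 30.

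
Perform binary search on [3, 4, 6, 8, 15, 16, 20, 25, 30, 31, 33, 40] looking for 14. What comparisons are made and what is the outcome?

Binary search for 14 in [3, 4, 6, 8, 15, 16, 20, 25, 30, 31, 33, 40]:

lo=0, hi=11, mid=5, arr[mid]=16 -> 16 > 14, search left half
lo=0, hi=4, mid=2, arr[mid]=6 -> 6 < 14, search right half
lo=3, hi=4, mid=3, arr[mid]=8 -> 8 < 14, search right half
lo=4, hi=4, mid=4, arr[mid]=15 -> 15 > 14, search left half
lo=4 > hi=3, target 14 not found

Binary search determines that 14 is not in the array after 4 comparisons. The search space was exhausted without finding the target.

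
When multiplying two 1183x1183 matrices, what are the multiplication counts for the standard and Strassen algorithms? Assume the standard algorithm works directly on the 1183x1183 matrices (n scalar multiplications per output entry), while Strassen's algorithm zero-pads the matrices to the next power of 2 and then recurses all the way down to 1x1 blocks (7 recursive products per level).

Matrix multiplication for 1183x1183 matrices:

Strassen's algorithm requires power-of-2 dimensions. Pad 1183x1183 to 2048x2048 (next power of 2).

Standard algorithm: 1183^3 = 1655595487 multiplications
Strassen's algorithm: 7^(log2(2048)) = 7^11 = 1977326743 multiplications
Difference: 1655595487 - 1977326743 = -321731256 (Strassen uses MORE here due to padding overhead — for small or just-over-power-of-2 n, padding can outweigh the per-level savings)

Standard: 1655595487 multiplications (1183^3). Strassen: 1977326743 multiplications (7^11, after padding to 2048x2048). Strassen reduces 8 recursive multiplications to 7 at each level.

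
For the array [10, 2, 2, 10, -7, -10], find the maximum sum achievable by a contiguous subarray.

Using Kadane's algorithm on [10, 2, 2, 10, -7, -10]:

Scanning through the array:
Position 1 (value 2): max_ending_here = 12, max_so_far = 12
Position 2 (value 2): max_ending_here = 14, max_so_far = 14
Position 3 (value 10): max_ending_here = 24, max_so_far = 24
Position 4 (value -7): max_ending_here = 17, max_so_far = 24
Position 5 (value -10): max_ending_here = 7, max_so_far = 24

Maximum subarray: [10, 2, 2, 10]
Maximum sum: 24

The maximum subarray is [10, 2, 2, 10] with sum 24. This subarray runs from index 0 to index 3.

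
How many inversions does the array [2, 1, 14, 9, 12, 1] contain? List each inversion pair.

Finding inversions in [2, 1, 14, 9, 12, 1]:

(0, 1): arr[0]=2 > arr[1]=1
(0, 5): arr[0]=2 > arr[5]=1
(2, 3): arr[2]=14 > arr[3]=9
(2, 4): arr[2]=14 > arr[4]=12
(2, 5): arr[2]=14 > arr[5]=1
(3, 5): arr[3]=9 > arr[5]=1
(4, 5): arr[4]=12 > arr[5]=1

Total inversions: 7

The array has 7 inversion(s): (0,1), (0,5), (2,3), (2,4), (2,5), (3,5), (4,5). Each pair (i,j) satisfies i < j and arr[i] > arr[j].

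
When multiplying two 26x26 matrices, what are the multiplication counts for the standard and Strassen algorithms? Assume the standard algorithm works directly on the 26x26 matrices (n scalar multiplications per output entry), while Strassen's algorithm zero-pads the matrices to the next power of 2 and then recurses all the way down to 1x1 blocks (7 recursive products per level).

Matrix multiplication for 26x26 matrices:

Strassen's algorithm requires power-of-2 dimensions. Pad 26x26 to 32x32 (next power of 2).

Standard algorithm: 26^3 = 17576 multiplications
Strassen's algorithm: 7^(log2(32)) = 7^5 = 16807 multiplications
Savings: 17576 - 16807 = 769 multiplications

Standard: 17576 multiplications (26^3). Strassen: 16807 multiplications (7^5, after padding to 32x32). Strassen reduces 8 recursive multiplications to 7 at each level.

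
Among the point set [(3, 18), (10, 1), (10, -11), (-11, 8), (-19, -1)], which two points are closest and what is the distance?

Computing all pairwise distances among 5 points:

d((3, 18), (10, 1)) = 18.3848
d((3, 18), (10, -11)) = 29.8329
d((3, 18), (-11, 8)) = 17.2047
d((3, 18), (-19, -1)) = 29.0689
d((10, 1), (10, -11)) = 12.0 <-- minimum
d((10, 1), (-11, 8)) = 22.1359
d((10, 1), (-19, -1)) = 29.0689
d((10, -11), (-11, 8)) = 28.3196
d((10, -11), (-19, -1)) = 30.6757
d((-11, 8), (-19, -1)) = 12.0416

Closest pair: (10, 1) and (10, -11) with distance 12.0

The closest pair is (10, 1) and (10, -11) with Euclidean distance 12.0. For 5 points, brute-force pairwise comparison is shown above. For large n, the divide-and-conquer algorithm (sort by x, recurse on halves, check the dividing strip) achieves O(n log n).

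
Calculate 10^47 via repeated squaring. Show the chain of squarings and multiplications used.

Computing 10^47 by squaring (build up from 10^1; each line after the first costs one multiplication):

10^1 = 10
10^2 = (10^1)^2 = 10^2 = 100
10^4 = (10^2)^2 = 100^2 = 10000
10^5 = 10 * 10^4 = 10 * 10000 = 100000
10^10 = (10^5)^2 = 100000^2 = 10000000000
10^11 = 10 * 10^10 = 10 * 10000000000 = 100000000000
10^22 = (10^11)^2 = 100000000000^2 = 10000000000000000000000
10^23 = 10 * 10^22 = 10 * 10000000000000000000000 = 100000000000000000000000
10^46 = (10^23)^2 = 100000000000000000000000^2 = 10000000000000000000000000000000000000000000000
10^47 = 10 * 10^46 = 10 * 10000000000000000000000000000000000000000000000 = 100000000000000000000000000000000000000000000000

Result: 100000000000000000000000000000000000000000000000
Multiplications needed: 9 (9 lines after 10^1)

10^47 = 100000000000000000000000000000000000000000000000. Using exponentiation by squaring, this requires 9 multiplications. The key idea: if the exponent is even, square the half-power; if odd, multiply by the base once.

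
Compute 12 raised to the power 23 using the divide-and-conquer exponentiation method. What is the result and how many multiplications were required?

Computing 12^23 by squaring (build up from 12^1; each line after the first costs one multiplication):

12^1 = 12
12^2 = (12^1)^2 = 12^2 = 144
12^4 = (12^2)^2 = 144^2 = 20736
12^5 = 12 * 12^4 = 12 * 20736 = 248832
12^10 = (12^5)^2 = 248832^2 = 61917364224
12^11 = 12 * 12^10 = 12 * 61917364224 = 743008370688
12^22 = (12^11)^2 = 743008370688^2 = 552061438912436417593344
12^23 = 12 * 12^22 = 12 * 552061438912436417593344 = 6624737266949237011120128

Result: 6624737266949237011120128
Multiplications needed: 7 (7 lines after 12^1)

12^23 = 6624737266949237011120128. Using exponentiation by squaring, this requires 7 multiplications. The key idea: if the exponent is even, square the half-power; if odd, multiply by the base once.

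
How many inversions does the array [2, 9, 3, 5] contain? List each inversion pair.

Finding inversions in [2, 9, 3, 5]:

(1, 2): arr[1]=9 > arr[2]=3
(1, 3): arr[1]=9 > arr[3]=5

Total inversions: 2

The array has 2 inversion(s): (1,2), (1,3). Each pair (i,j) satisfies i < j and arr[i] > arr[j].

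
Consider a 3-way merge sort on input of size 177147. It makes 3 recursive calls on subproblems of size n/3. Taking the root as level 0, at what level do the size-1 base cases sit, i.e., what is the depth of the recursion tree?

For divide and conquer with division factor 3:

Problem sizes at each level:
Level 0: 177147
Level 1: 59049
Level 2: 19683
Level 3: 6561
Level 4: 2187
Level 5: 729
Level 6: 243
Level 7: 81
Level 8: 27
Level 9: 9
Level 10: 3
Level 11: 1

The root is level 0 and the size-1 base case is level 11 (the tree spans levels 0 through 11, i.e. 12 levels counting the root), so the depth is the number of divisions: log_3(177147) = 11

The recursion tree depth is log_3(177147) = 11. At each level, the problem size is divided by 3, so it takes 11 divisions to reduce to a base case of size 1. The algorithm makes 3 recursive calls at each level.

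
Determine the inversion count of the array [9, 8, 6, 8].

Finding inversions in [9, 8, 6, 8]:

(0, 1): arr[0]=9 > arr[1]=8
(0, 2): arr[0]=9 > arr[2]=6
(0, 3): arr[0]=9 > arr[3]=8
(1, 2): arr[1]=8 > arr[2]=6

Total inversions: 4

The array has 4 inversion(s): (0,1), (0,2), (0,3), (1,2). Each pair (i,j) satisfies i < j and arr[i] > arr[j].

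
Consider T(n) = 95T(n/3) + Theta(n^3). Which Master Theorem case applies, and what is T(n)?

Master Theorem for T(n) = 95T(n/3) + O(n^3):

a = 95, b = 3, c = 3
log_b(a) = log_3(95) = 4.1451

Case 1: c = 3 < log_3(95) = 4.1451
T(n) = O(n^(log_3 95))

For T(n) = 95T(n/3) + O(n^3): log_3(95) = 4.1451. This is Case 1 of the Master Theorem (c < log_b(a), work dominated by leaves), giving O(n^(log_3 95)).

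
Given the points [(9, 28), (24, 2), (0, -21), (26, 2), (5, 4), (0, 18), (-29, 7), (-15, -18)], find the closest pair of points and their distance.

Computing all pairwise distances among 8 points:

d((9, 28), (24, 2)) = 30.0167
d((9, 28), (0, -21)) = 49.8197
d((9, 28), (26, 2)) = 31.0644
d((9, 28), (5, 4)) = 24.3311
d((9, 28), (0, 18)) = 13.4536
d((9, 28), (-29, 7)) = 43.4166
d((9, 28), (-15, -18)) = 51.8845
d((24, 2), (0, -21)) = 33.2415
d((24, 2), (26, 2)) = 2.0 <-- minimum
d((24, 2), (5, 4)) = 19.105
d((24, 2), (0, 18)) = 28.8444
d((24, 2), (-29, 7)) = 53.2353
d((24, 2), (-15, -18)) = 43.8292
d((0, -21), (26, 2)) = 34.7131
d((0, -21), (5, 4)) = 25.4951
d((0, -21), (0, 18)) = 39.0
d((0, -21), (-29, 7)) = 40.3113
d((0, -21), (-15, -18)) = 15.2971
d((26, 2), (5, 4)) = 21.095
d((26, 2), (0, 18)) = 30.5287
d((26, 2), (-29, 7)) = 55.2268
d((26, 2), (-15, -18)) = 45.618
d((5, 4), (0, 18)) = 14.8661
d((5, 4), (-29, 7)) = 34.1321
d((5, 4), (-15, -18)) = 29.7321
d((0, 18), (-29, 7)) = 31.0161
d((0, 18), (-15, -18)) = 39.0
d((-29, 7), (-15, -18)) = 28.6531

Closest pair: (24, 2) and (26, 2) with distance 2.0

The closest pair is (24, 2) and (26, 2) with Euclidean distance 2.0. For 8 points, brute-force pairwise comparison is shown above. For large n, the divide-and-conquer algorithm (sort by x, recurse on halves, check the dividing strip) achieves O(n log n).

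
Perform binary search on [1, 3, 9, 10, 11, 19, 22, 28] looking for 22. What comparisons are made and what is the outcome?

Binary search for 22 in [1, 3, 9, 10, 11, 19, 22, 28]:

lo=0, hi=7, mid=3, arr[mid]=10 -> 10 < 22, search right half
lo=4, hi=7, mid=5, arr[mid]=19 -> 19 < 22, search right half
lo=6, hi=7, mid=6, arr[mid]=22 -> Found target at index 6!

Binary search finds 22 at index 6 after 3 comparisons. The search repeatedly halves the search space by comparing with the middle element.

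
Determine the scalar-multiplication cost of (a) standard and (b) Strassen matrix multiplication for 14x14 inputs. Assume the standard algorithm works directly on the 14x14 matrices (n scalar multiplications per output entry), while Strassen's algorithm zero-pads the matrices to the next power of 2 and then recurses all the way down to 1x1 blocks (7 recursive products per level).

Matrix multiplication for 14x14 matrices:

Strassen's algorithm requires power-of-2 dimensions. Pad 14x14 to 16x16 (next power of 2).

Standard algorithm: 14^3 = 2744 multiplications
Strassen's algorithm: 7^(log2(16)) = 7^4 = 2401 multiplications
Savings: 2744 - 2401 = 343 multiplications

Standard: 2744 multiplications (14^3). Strassen: 2401 multiplications (7^4, after padding to 16x16). Strassen reduces 8 recursive multiplications to 7 at each level.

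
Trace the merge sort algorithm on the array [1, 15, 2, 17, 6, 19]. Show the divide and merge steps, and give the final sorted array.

Merge sort trace:

Split: [1, 15, 2, 17, 6, 19] -> [1, 15, 2] and [17, 6, 19]
  Split: [1, 15, 2] -> [1] and [15, 2]
    Split: [15, 2] -> [15] and [2]
    Merge: [15] + [2] -> [2, 15]
  Merge: [1] + [2, 15] -> [1, 2, 15]
  Split: [17, 6, 19] -> [17] and [6, 19]
    Split: [6, 19] -> [6] and [19]
    Merge: [6] + [19] -> [6, 19]
  Merge: [17] + [6, 19] -> [6, 17, 19]
Merge: [1, 2, 15] + [6, 17, 19] -> [1, 2, 6, 15, 17, 19]

Final sorted array: [1, 2, 6, 15, 17, 19]

The merge sort proceeds by recursively splitting the array and merging sorted halves.
After all merges, the sorted array is [1, 2, 6, 15, 17, 19].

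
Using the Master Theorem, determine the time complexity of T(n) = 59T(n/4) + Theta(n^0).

Master Theorem for T(n) = 59T(n/4) + O(n^0):

a = 59, b = 4, c = 0
log_b(a) = log_4(59) = 2.9413

Case 1: c = 0 < log_4(59) = 2.9413
T(n) = O(n^(log_4 59))

For T(n) = 59T(n/4) + O(n^0): log_4(59) = 2.9413. This is Case 1 of the Master Theorem (c < log_b(a), work dominated by leaves), giving O(n^(log_4 59)).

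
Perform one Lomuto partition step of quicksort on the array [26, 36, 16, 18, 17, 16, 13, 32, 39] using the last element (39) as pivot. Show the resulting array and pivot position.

Lomuto partition with pivot = 39:

Initial array: [26, 36, 16, 18, 17, 16, 13, 32, 39]

arr[0]=26 <= 39: swap with position 0, array becomes [26, 36, 16, 18, 17, 16, 13, 32, 39]
arr[1]=36 <= 39: swap with position 1, array becomes [26, 36, 16, 18, 17, 16, 13, 32, 39]
arr[2]=16 <= 39: swap with position 2, array becomes [26, 36, 16, 18, 17, 16, 13, 32, 39]
arr[3]=18 <= 39: swap with position 3, array becomes [26, 36, 16, 18, 17, 16, 13, 32, 39]
arr[4]=17 <= 39: swap with position 4, array becomes [26, 36, 16, 18, 17, 16, 13, 32, 39]
arr[5]=16 <= 39: swap with position 5, array becomes [26, 36, 16, 18, 17, 16, 13, 32, 39]
arr[6]=13 <= 39: swap with position 6, array becomes [26, 36, 16, 18, 17, 16, 13, 32, 39]
arr[7]=32 <= 39: swap with position 7, array becomes [26, 36, 16, 18, 17, 16, 13, 32, 39]

Place pivot at position 8: [26, 36, 16, 18, 17, 16, 13, 32, 39]
Pivot position: 8

After partitioning with pivot 39, the array becomes [26, 36, 16, 18, 17, 16, 13, 32, 39]. The pivot is placed at index 8. All elements to the left of the pivot are <= 39, and all elements to the right are > 39.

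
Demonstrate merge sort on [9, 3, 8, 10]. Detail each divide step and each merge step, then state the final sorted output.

Merge sort trace:

Split: [9, 3, 8, 10] -> [9, 3] and [8, 10]
  Split: [9, 3] -> [9] and [3]
  Merge: [9] + [3] -> [3, 9]
  Split: [8, 10] -> [8] and [10]
  Merge: [8] + [10] -> [8, 10]
Merge: [3, 9] + [8, 10] -> [3, 8, 9, 10]

Final sorted array: [3, 8, 9, 10]

The merge sort proceeds by recursively splitting the array and merging sorted halves.
After all merges, the sorted array is [3, 8, 9, 10].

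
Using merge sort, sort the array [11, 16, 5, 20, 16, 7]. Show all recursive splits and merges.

Merge sort trace:

Split: [11, 16, 5, 20, 16, 7] -> [11, 16, 5] and [20, 16, 7]
  Split: [11, 16, 5] -> [11] and [16, 5]
    Split: [16, 5] -> [16] and [5]
    Merge: [16] + [5] -> [5, 16]
  Merge: [11] + [5, 16] -> [5, 11, 16]
  Split: [20, 16, 7] -> [20] and [16, 7]
    Split: [16, 7] -> [16] and [7]
    Merge: [16] + [7] -> [7, 16]
  Merge: [20] + [7, 16] -> [7, 16, 20]
Merge: [5, 11, 16] + [7, 16, 20] -> [5, 7, 11, 16, 16, 20]

Final sorted array: [5, 7, 11, 16, 16, 20]

The merge sort proceeds by recursively splitting the array and merging sorted halves.
After all merges, the sorted array is [5, 7, 11, 16, 16, 20].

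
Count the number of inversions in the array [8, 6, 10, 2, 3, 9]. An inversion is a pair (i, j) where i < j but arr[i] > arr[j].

Finding inversions in [8, 6, 10, 2, 3, 9]:

(0, 1): arr[0]=8 > arr[1]=6
(0, 3): arr[0]=8 > arr[3]=2
(0, 4): arr[0]=8 > arr[4]=3
(1, 3): arr[1]=6 > arr[3]=2
(1, 4): arr[1]=6 > arr[4]=3
(2, 3): arr[2]=10 > arr[3]=2
(2, 4): arr[2]=10 > arr[4]=3
(2, 5): arr[2]=10 > arr[5]=9

Total inversions: 8

The array has 8 inversion(s): (0,1), (0,3), (0,4), (1,3), (1,4), (2,3), (2,4), (2,5). Each pair (i,j) satisfies i < j and arr[i] > arr[j].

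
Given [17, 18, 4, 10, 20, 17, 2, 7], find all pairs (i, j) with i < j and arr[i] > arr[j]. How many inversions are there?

Finding inversions in [17, 18, 4, 10, 20, 17, 2, 7]:

(0, 2): arr[0]=17 > arr[2]=4
(0, 3): arr[0]=17 > arr[3]=10
(0, 6): arr[0]=17 > arr[6]=2
(0, 7): arr[0]=17 > arr[7]=7
(1, 2): arr[1]=18 > arr[2]=4
(1, 3): arr[1]=18 > arr[3]=10
(1, 5): arr[1]=18 > arr[5]=17
(1, 6): arr[1]=18 > arr[6]=2
(1, 7): arr[1]=18 > arr[7]=7
(2, 6): arr[2]=4 > arr[6]=2
(3, 6): arr[3]=10 > arr[6]=2
(3, 7): arr[3]=10 > arr[7]=7
(4, 5): arr[4]=20 > arr[5]=17
(4, 6): arr[4]=20 > arr[6]=2
(4, 7): arr[4]=20 > arr[7]=7
(5, 6): arr[5]=17 > arr[6]=2
(5, 7): arr[5]=17 > arr[7]=7

Total inversions: 17

The array has 17 inversion(s): (0,2), (0,3), (0,6), (0,7), (1,2), (1,3), (1,5), (1,6), (1,7), (2,6), (3,6), (3,7), (4,5), (4,6), (4,7), (5,6), (5,7). Each pair (i,j) satisfies i < j and arr[i] > arr[j].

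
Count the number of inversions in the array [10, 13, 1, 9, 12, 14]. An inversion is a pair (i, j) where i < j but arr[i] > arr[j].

Finding inversions in [10, 13, 1, 9, 12, 14]:

(0, 2): arr[0]=10 > arr[2]=1
(0, 3): arr[0]=10 > arr[3]=9
(1, 2): arr[1]=13 > arr[2]=1
(1, 3): arr[1]=13 > arr[3]=9
(1, 4): arr[1]=13 > arr[4]=12

Total inversions: 5

The array has 5 inversion(s): (0,2), (0,3), (1,2), (1,3), (1,4). Each pair (i,j) satisfies i < j and arr[i] > arr[j].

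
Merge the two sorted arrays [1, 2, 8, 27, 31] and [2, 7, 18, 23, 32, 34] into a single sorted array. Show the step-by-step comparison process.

Merging process:

Compare 1 vs 2: take 1 from left. Merged: [1]
Compare 2 vs 2: take 2 from left. Merged: [1, 2]
Compare 8 vs 2: take 2 from right. Merged: [1, 2, 2]
Compare 8 vs 7: take 7 from right. Merged: [1, 2, 2, 7]
Compare 8 vs 18: take 8 from left. Merged: [1, 2, 2, 7, 8]
Compare 27 vs 18: take 18 from right. Merged: [1, 2, 2, 7, 8, 18]
Compare 27 vs 23: take 23 from right. Merged: [1, 2, 2, 7, 8, 18, 23]
Compare 27 vs 32: take 27 from left. Merged: [1, 2, 2, 7, 8, 18, 23, 27]
Compare 31 vs 32: take 31 from left. Merged: [1, 2, 2, 7, 8, 18, 23, 27, 31]
Append remaining from right: [32, 34]. Merged: [1, 2, 2, 7, 8, 18, 23, 27, 31, 32, 34]

Final merged array: [1, 2, 2, 7, 8, 18, 23, 27, 31, 32, 34]
Total comparisons: 9

The merged array is [1, 2, 2, 7, 8, 18, 23, 27, 31, 32, 34], requiring 9 comparisons. The merge step runs in O(n) time where n is the total number of elements.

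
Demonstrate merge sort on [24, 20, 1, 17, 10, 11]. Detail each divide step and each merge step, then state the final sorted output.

Merge sort trace:

Split: [24, 20, 1, 17, 10, 11] -> [24, 20, 1] and [17, 10, 11]
  Split: [24, 20, 1] -> [24] and [20, 1]
    Split: [20, 1] -> [20] and [1]
    Merge: [20] + [1] -> [1, 20]
  Merge: [24] + [1, 20] -> [1, 20, 24]
  Split: [17, 10, 11] -> [17] and [10, 11]
    Split: [10, 11] -> [10] and [11]
    Merge: [10] + [11] -> [10, 11]
  Merge: [17] + [10, 11] -> [10, 11, 17]
Merge: [1, 20, 24] + [10, 11, 17] -> [1, 10, 11, 17, 20, 24]

Final sorted array: [1, 10, 11, 17, 20, 24]

The merge sort proceeds by recursively splitting the array and merging sorted halves.
After all merges, the sorted array is [1, 10, 11, 17, 20, 24].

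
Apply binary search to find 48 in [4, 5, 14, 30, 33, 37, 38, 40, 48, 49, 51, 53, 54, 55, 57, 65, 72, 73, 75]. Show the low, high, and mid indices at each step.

Binary search for 48 in [4, 5, 14, 30, 33, 37, 38, 40, 48, 49, 51, 53, 54, 55, 57, 65, 72, 73, 75]:

lo=0, hi=18, mid=9, arr[mid]=49 -> 49 > 48, search left half
lo=0, hi=8, mid=4, arr[mid]=33 -> 33 < 48, search right half
lo=5, hi=8, mid=6, arr[mid]=38 -> 38 < 48, search right half
lo=7, hi=8, mid=7, arr[mid]=40 -> 40 < 48, search right half
lo=8, hi=8, mid=8, arr[mid]=48 -> Found target at index 8!

Binary search finds 48 at index 8 after 5 comparisons. The search repeatedly halves the search space by comparing with the middle element.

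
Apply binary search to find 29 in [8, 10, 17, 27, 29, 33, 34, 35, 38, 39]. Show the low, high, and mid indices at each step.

Binary search for 29 in [8, 10, 17, 27, 29, 33, 34, 35, 38, 39]:

lo=0, hi=9, mid=4, arr[mid]=29 -> Found target at index 4!

Binary search finds 29 at index 4 after 1 comparisons. The search repeatedly halves the search space by comparing with the middle element.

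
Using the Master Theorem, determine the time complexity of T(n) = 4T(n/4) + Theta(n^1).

Master Theorem for T(n) = 4T(n/4) + O(n^1):

a = 4, b = 4, c = 1
log_b(a) = log_4(4) = 1.0000

Case 2: c = 1 = log_4(4) = 1.0000
T(n) = O(n^1 log n) = O(n log n)

For T(n) = 4T(n/4) + O(n^1): log_4(4) = 1.0000. This is Case 2 of the Master Theorem (c = log_b(a), equal work at all levels), giving O(n log n).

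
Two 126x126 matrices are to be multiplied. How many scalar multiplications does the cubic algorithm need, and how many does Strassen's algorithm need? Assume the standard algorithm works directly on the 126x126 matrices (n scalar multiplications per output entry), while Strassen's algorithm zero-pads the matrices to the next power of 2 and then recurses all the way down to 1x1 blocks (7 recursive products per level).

Matrix multiplication for 126x126 matrices:

Strassen's algorithm requires power-of-2 dimensions. Pad 126x126 to 128x128 (next power of 2).

Standard algorithm: 126^3 = 2000376 multiplications
Strassen's algorithm: 7^(log2(128)) = 7^7 = 823543 multiplications
Savings: 2000376 - 823543 = 1176833 multiplications

Standard: 2000376 multiplications (126^3). Strassen: 823543 multiplications (7^7, after padding to 128x128). Strassen reduces 8 recursive multiplications to 7 at each level.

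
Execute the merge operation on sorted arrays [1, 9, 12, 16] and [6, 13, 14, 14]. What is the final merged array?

Merging process:

Compare 1 vs 6: take 1 from left. Merged: [1]
Compare 9 vs 6: take 6 from right. Merged: [1, 6]
Compare 9 vs 13: take 9 from left. Merged: [1, 6, 9]
Compare 12 vs 13: take 12 from left. Merged: [1, 6, 9, 12]
Compare 16 vs 13: take 13 from right. Merged: [1, 6, 9, 12, 13]
Compare 16 vs 14: take 14 from right. Merged: [1, 6, 9, 12, 13, 14]
Compare 16 vs 14: take 14 from right. Merged: [1, 6, 9, 12, 13, 14, 14]
Append remaining from left: [16]. Merged: [1, 6, 9, 12, 13, 14, 14, 16]

Final merged array: [1, 6, 9, 12, 13, 14, 14, 16]
Total comparisons: 7

The merged array is [1, 6, 9, 12, 13, 14, 14, 16], requiring 7 comparisons. The merge step runs in O(n) time where n is the total number of elements.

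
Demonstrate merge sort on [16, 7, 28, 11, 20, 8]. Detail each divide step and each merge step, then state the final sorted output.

Merge sort trace:

Split: [16, 7, 28, 11, 20, 8] -> [16, 7, 28] and [11, 20, 8]
  Split: [16, 7, 28] -> [16] and [7, 28]
    Split: [7, 28] -> [7] and [28]
    Merge: [7] + [28] -> [7, 28]
  Merge: [16] + [7, 28] -> [7, 16, 28]
  Split: [11, 20, 8] -> [11] and [20, 8]
    Split: [20, 8] -> [20] and [8]
    Merge: [20] + [8] -> [8, 20]
  Merge: [11] + [8, 20] -> [8, 11, 20]
Merge: [7, 16, 28] + [8, 11, 20] -> [7, 8, 11, 16, 20, 28]

Final sorted array: [7, 8, 11, 16, 20, 28]

The merge sort proceeds by recursively splitting the array and merging sorted halves.
After all merges, the sorted array is [7, 8, 11, 16, 20, 28].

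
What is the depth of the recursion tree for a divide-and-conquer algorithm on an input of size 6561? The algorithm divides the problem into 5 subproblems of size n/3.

For divide and conquer with division factor 3:

Problem sizes at each level:
Level 0: 6561
Level 1: 2187
Level 2: 729
Level 3: 243
Level 4: 81
Level 5: 27
Level 6: 9
Level 7: 3
Level 8: 1

The root is level 0 and the size-1 base case is level 8 (the tree spans levels 0 through 8, i.e. 9 levels counting the root), so the depth is the number of divisions: log_3(6561) = 8

The recursion tree depth is log_3(6561) = 8. At each level, the problem size is divided by 3, so it takes 8 divisions to reduce to a base case of size 1. The algorithm makes 5 recursive calls at each level.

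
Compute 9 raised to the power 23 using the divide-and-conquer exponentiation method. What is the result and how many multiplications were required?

Computing 9^23 by squaring (build up from 9^1; each line after the first costs one multiplication):

9^1 = 9
9^2 = (9^1)^2 = 9^2 = 81
9^4 = (9^2)^2 = 81^2 = 6561
9^5 = 9 * 9^4 = 9 * 6561 = 59049
9^10 = (9^5)^2 = 59049^2 = 3486784401
9^11 = 9 * 9^10 = 9 * 3486784401 = 31381059609
9^22 = (9^11)^2 = 31381059609^2 = 984770902183611232881
9^23 = 9 * 9^22 = 9 * 984770902183611232881 = 8862938119652501095929

Result: 8862938119652501095929
Multiplications needed: 7 (7 lines after 9^1)

9^23 = 8862938119652501095929. Using exponentiation by squaring, this requires 7 multiplications. The key idea: if the exponent is even, square the half-power; if odd, multiply by the base once.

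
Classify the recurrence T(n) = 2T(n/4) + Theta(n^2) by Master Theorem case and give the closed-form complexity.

Master Theorem for T(n) = 2T(n/4) + O(n^2):

a = 2, b = 4, c = 2
log_b(a) = log_4(2) = 0.5000

Case 3: c = 2 > log_4(2) = 0.5000
T(n) = O(n^2) = O(n^2)

For T(n) = 2T(n/4) + O(n^2): log_4(2) = 0.5000. This is Case 3 of the Master Theorem (c > log_b(a), work dominated by root), giving O(n^2).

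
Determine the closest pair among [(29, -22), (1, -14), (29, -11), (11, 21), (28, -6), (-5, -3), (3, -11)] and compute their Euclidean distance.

Computing all pairwise distances among 7 points:

d((29, -22), (1, -14)) = 29.1204
d((29, -22), (29, -11)) = 11.0
d((29, -22), (11, 21)) = 46.6154
d((29, -22), (28, -6)) = 16.0312
d((29, -22), (-5, -3)) = 38.9487
d((29, -22), (3, -11)) = 28.2312
d((1, -14), (29, -11)) = 28.1603
d((1, -14), (11, 21)) = 36.4005
d((1, -14), (28, -6)) = 28.1603
d((1, -14), (-5, -3)) = 12.53
d((1, -14), (3, -11)) = 3.6056 <-- minimum
d((29, -11), (11, 21)) = 36.7151
d((29, -11), (28, -6)) = 5.099
d((29, -11), (-5, -3)) = 34.9285
d((29, -11), (3, -11)) = 26.0
d((11, 21), (28, -6)) = 31.9061
d((11, 21), (-5, -3)) = 28.8444
d((11, 21), (3, -11)) = 32.9848
d((28, -6), (-5, -3)) = 33.1361
d((28, -6), (3, -11)) = 25.4951
d((-5, -3), (3, -11)) = 11.3137

Closest pair: (1, -14) and (3, -11) with distance 3.6056

The closest pair is (1, -14) and (3, -11) with Euclidean distance 3.6056. For 7 points, brute-force pairwise comparison is shown above. For large n, the divide-and-conquer algorithm (sort by x, recurse on halves, check the dividing strip) achieves O(n log n).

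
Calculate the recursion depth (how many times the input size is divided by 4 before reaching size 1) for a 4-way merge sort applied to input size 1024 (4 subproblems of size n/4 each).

For divide and conquer with division factor 4:

Problem sizes at each level:
Level 0: 1024
Level 1: 256
Level 2: 64
Level 3: 16
Level 4: 4
Level 5: 1

The root is level 0 and the size-1 base case is level 5 (the tree spans levels 0 through 5, i.e. 6 levels counting the root), so the depth is the number of divisions: log_4(1024) = 5

The recursion tree depth is log_4(1024) = 5. At each level, the problem size is divided by 4, so it takes 5 divisions to reduce to a base case of size 1. The algorithm makes 4 recursive calls at each level.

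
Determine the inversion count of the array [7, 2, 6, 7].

Finding inversions in [7, 2, 6, 7]:

(0, 1): arr[0]=7 > arr[1]=2
(0, 2): arr[0]=7 > arr[2]=6

Total inversions: 2

The array has 2 inversion(s): (0,1), (0,2). Each pair (i,j) satisfies i < j and arr[i] > arr[j].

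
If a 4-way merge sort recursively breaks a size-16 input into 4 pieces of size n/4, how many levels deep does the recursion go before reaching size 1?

For divide and conquer with division factor 4:

Problem sizes at each level:
Level 0: 16
Level 1: 4
Level 2: 1

The root is level 0 and the size-1 base case is level 2 (the tree spans levels 0 through 2, i.e. 3 levels counting the root), so the depth is the number of divisions: log_4(16) = 2

The recursion tree depth is log_4(16) = 2. At each level, the problem size is divided by 4, so it takes 2 divisions to reduce to a base case of size 1. The algorithm makes 4 recursive calls at each level.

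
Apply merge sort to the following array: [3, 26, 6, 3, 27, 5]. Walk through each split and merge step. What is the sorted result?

Merge sort trace:

Split: [3, 26, 6, 3, 27, 5] -> [3, 26, 6] and [3, 27, 5]
  Split: [3, 26, 6] -> [3] and [26, 6]
    Split: [26, 6] -> [26] and [6]
    Merge: [26] + [6] -> [6, 26]
  Merge: [3] + [6, 26] -> [3, 6, 26]
  Split: [3, 27, 5] -> [3] and [27, 5]
    Split: [27, 5] -> [27] and [5]
    Merge: [27] + [5] -> [5, 27]
  Merge: [3] + [5, 27] -> [3, 5, 27]
Merge: [3, 6, 26] + [3, 5, 27] -> [3, 3, 5, 6, 26, 27]

Final sorted array: [3, 3, 5, 6, 26, 27]

The merge sort proceeds by recursively splitting the array and merging sorted halves.
After all merges, the sorted array is [3, 3, 5, 6, 26, 27].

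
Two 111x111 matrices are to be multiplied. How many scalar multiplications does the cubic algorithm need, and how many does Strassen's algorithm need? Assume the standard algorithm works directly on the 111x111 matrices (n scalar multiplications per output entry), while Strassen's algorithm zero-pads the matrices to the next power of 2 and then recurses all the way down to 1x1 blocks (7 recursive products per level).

Matrix multiplication for 111x111 matrices:

Strassen's algorithm requires power-of-2 dimensions. Pad 111x111 to 128x128 (next power of 2).

Standard algorithm: 111^3 = 1367631 multiplications
Strassen's algorithm: 7^(log2(128)) = 7^7 = 823543 multiplications
Savings: 1367631 - 823543 = 544088 multiplications

Standard: 1367631 multiplications (111^3). Strassen: 823543 multiplications (7^7, after padding to 128x128). Strassen reduces 8 recursive multiplications to 7 at each level.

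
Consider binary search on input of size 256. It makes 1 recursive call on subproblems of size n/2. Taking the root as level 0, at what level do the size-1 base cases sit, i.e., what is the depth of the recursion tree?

For divide and conquer with division factor 2:

Problem sizes at each level:
Level 0: 256
Level 1: 128
Level 2: 64
Level 3: 32
Level 4: 16
Level 5: 8
Level 6: 4
Level 7: 2
Level 8: 1

The root is level 0 and the size-1 base case is level 8 (the tree spans levels 0 through 8, i.e. 9 levels counting the root), so the depth is the number of divisions: log_2(256) = 8

The recursion tree depth is log_2(256) = 8. At each level, the problem size is divided by 2, so it takes 8 divisions to reduce to a base case of size 1. The algorithm makes 1 recursive call at each level.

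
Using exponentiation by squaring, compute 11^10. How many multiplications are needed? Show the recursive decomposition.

Computing 11^10 by squaring (build up from 11^1; each line after the first costs one multiplication):

11^1 = 11
11^2 = (11^1)^2 = 11^2 = 121
11^4 = (11^2)^2 = 121^2 = 14641
11^5 = 11 * 11^4 = 11 * 14641 = 161051
11^10 = (11^5)^2 = 161051^2 = 25937424601

Result: 25937424601
Multiplications needed: 4 (4 lines after 11^1)

11^10 = 25937424601. Using exponentiation by squaring, this requires 4 multiplications. The key idea: if the exponent is even, square the half-power; if odd, multiply by the base once.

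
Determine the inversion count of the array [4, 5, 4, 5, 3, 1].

Finding inversions in [4, 5, 4, 5, 3, 1]:

(0, 4): arr[0]=4 > arr[4]=3
(0, 5): arr[0]=4 > arr[5]=1
(1, 2): arr[1]=5 > arr[2]=4
(1, 4): arr[1]=5 > arr[4]=3
(1, 5): arr[1]=5 > arr[5]=1
(2, 4): arr[2]=4 > arr[4]=3
(2, 5): arr[2]=4 > arr[5]=1
(3, 4): arr[3]=5 > arr[4]=3
(3, 5): arr[3]=5 > arr[5]=1
(4, 5): arr[4]=3 > arr[5]=1

Total inversions: 10

The array has 10 inversion(s): (0,4), (0,5), (1,2), (1,4), (1,5), (2,4), (2,5), (3,4), (3,5), (4,5). Each pair (i,j) satisfies i < j and arr[i] > arr[j].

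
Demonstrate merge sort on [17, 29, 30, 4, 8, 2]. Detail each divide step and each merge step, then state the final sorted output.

Merge sort trace:

Split: [17, 29, 30, 4, 8, 2] -> [17, 29, 30] and [4, 8, 2]
  Split: [17, 29, 30] -> [17] and [29, 30]
    Split: [29, 30] -> [29] and [30]
    Merge: [29] + [30] -> [29, 30]
  Merge: [17] + [29, 30] -> [17, 29, 30]
  Split: [4, 8, 2] -> [4] and [8, 2]
    Split: [8, 2] -> [8] and [2]
    Merge: [8] + [2] -> [2, 8]
  Merge: [4] + [2, 8] -> [2, 4, 8]
Merge: [17, 29, 30] + [2, 4, 8] -> [2, 4, 8, 17, 29, 30]

Final sorted array: [2, 4, 8, 17, 29, 30]

The merge sort proceeds by recursively splitting the array and merging sorted halves.
After all merges, the sorted array is [2, 4, 8, 17, 29, 30].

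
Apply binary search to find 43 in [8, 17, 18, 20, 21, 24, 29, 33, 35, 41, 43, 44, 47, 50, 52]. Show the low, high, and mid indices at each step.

Binary search for 43 in [8, 17, 18, 20, 21, 24, 29, 33, 35, 41, 43, 44, 47, 50, 52]:

lo=0, hi=14, mid=7, arr[mid]=33 -> 33 < 43, search right half
lo=8, hi=14, mid=11, arr[mid]=44 -> 44 > 43, search left half
lo=8, hi=10, mid=9, arr[mid]=41 -> 41 < 43, search right half
lo=10, hi=10, mid=10, arr[mid]=43 -> Found target at index 10!

Binary search finds 43 at index 10 after 4 comparisons. The search repeatedly halves the search space by comparing with the middle element.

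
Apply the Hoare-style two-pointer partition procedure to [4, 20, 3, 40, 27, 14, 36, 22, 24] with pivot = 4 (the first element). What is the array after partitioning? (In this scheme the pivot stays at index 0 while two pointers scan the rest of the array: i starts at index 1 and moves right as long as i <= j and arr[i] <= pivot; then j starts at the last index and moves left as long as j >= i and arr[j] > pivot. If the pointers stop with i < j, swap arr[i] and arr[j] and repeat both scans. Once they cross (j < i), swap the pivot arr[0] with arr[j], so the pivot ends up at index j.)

Hoare-style two-pointer partition with pivot = 4:

Initial array: [4, 20, 3, 40, 27, 14, 36, 22, 24]

Pointers start at i = 1, j = 8.
i stops at index 1 (arr[1]=20 > 4), j stops at index 2 (arr[2]=3 <= 4): swap arr[1] and arr[2], array becomes [4, 3, 20, 40, 27, 14, 36, 22, 24]
i ends at 2, j ends at 1: the pointers have crossed (j < i), so scanning stops.

Swap pivot arr[0] with arr[1] to place pivot at position 1: [3, 4, 20, 40, 27, 14, 36, 22, 24]
Pivot position: 1

After partitioning with pivot 4, the array becomes [3, 4, 20, 40, 27, 14, 36, 22, 24]. The pivot is placed at index 1. All elements to the left of the pivot are <= 4, and all elements to the right are > 4.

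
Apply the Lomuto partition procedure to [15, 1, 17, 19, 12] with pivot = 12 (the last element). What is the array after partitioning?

Lomuto partition with pivot = 12:

Initial array: [15, 1, 17, 19, 12]

arr[0]=15 > 12: no swap
arr[1]=1 <= 12: swap with position 0, array becomes [1, 15, 17, 19, 12]
arr[2]=17 > 12: no swap
arr[3]=19 > 12: no swap

Place pivot at position 1: [1, 12, 17, 19, 15]
Pivot position: 1

After partitioning with pivot 12, the array becomes [1, 12, 17, 19, 15]. The pivot is placed at index 1. All elements to the left of the pivot are <= 12, and all elements to the right are > 12.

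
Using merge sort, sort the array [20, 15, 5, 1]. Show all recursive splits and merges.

Merge sort trace:

Split: [20, 15, 5, 1] -> [20, 15] and [5, 1]
  Split: [20, 15] -> [20] and [15]
  Merge: [20] + [15] -> [15, 20]
  Split: [5, 1] -> [5] and [1]
  Merge: [5] + [1] -> [1, 5]
Merge: [15, 20] + [1, 5] -> [1, 5, 15, 20]

Final sorted array: [1, 5, 15, 20]

The merge sort proceeds by recursively splitting the array and merging sorted halves.
After all merges, the sorted array is [1, 5, 15, 20].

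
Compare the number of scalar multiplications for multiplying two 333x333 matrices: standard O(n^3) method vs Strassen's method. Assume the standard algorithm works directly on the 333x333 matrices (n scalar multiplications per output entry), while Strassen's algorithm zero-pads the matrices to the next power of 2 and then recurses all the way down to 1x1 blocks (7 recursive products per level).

Matrix multiplication for 333x333 matrices:

Strassen's algorithm requires power-of-2 dimensions. Pad 333x333 to 512x512 (next power of 2).

Standard algorithm: 333^3 = 36926037 multiplications
Strassen's algorithm: 7^(log2(512)) = 7^9 = 40353607 multiplications
Difference: 36926037 - 40353607 = -3427570 (Strassen uses MORE here due to padding overhead — for small or just-over-power-of-2 n, padding can outweigh the per-level savings)

Standard: 36926037 multiplications (333^3). Strassen: 40353607 multiplications (7^9, after padding to 512x512). Strassen reduces 8 recursive multiplications to 7 at each level.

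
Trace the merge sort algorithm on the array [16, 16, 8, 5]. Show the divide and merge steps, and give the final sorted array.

Merge sort trace:

Split: [16, 16, 8, 5] -> [16, 16] and [8, 5]
  Split: [16, 16] -> [16] and [16]
  Merge: [16] + [16] -> [16, 16]
  Split: [8, 5] -> [8] and [5]
  Merge: [8] + [5] -> [5, 8]
Merge: [16, 16] + [5, 8] -> [5, 8, 16, 16]

Final sorted array: [5, 8, 16, 16]

The merge sort proceeds by recursively splitting the array and merging sorted halves.
After all merges, the sorted array is [5, 8, 16, 16].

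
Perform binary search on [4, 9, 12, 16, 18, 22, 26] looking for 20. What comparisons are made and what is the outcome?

Binary search for 20 in [4, 9, 12, 16, 18, 22, 26]:

lo=0, hi=6, mid=3, arr[mid]=16 -> 16 < 20, search right half
lo=4, hi=6, mid=5, arr[mid]=22 -> 22 > 20, search left half
lo=4, hi=4, mid=4, arr[mid]=18 -> 18 < 20, search right half
lo=5 > hi=4, target 20 not found

Binary search determines that 20 is not in the array after 3 comparisons. The search space was exhausted without finding the target.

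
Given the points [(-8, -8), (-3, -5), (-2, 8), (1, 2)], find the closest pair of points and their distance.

Computing all pairwise distances among 4 points:

d((-8, -8), (-3, -5)) = 5.831 <-- minimum
d((-8, -8), (-2, 8)) = 17.088
d((-8, -8), (1, 2)) = 13.4536
d((-3, -5), (-2, 8)) = 13.0384
d((-3, -5), (1, 2)) = 8.0623
d((-2, 8), (1, 2)) = 6.7082

Closest pair: (-8, -8) and (-3, -5) with distance 5.831

The closest pair is (-8, -8) and (-3, -5) with Euclidean distance 5.831. For 4 points, brute-force pairwise comparison is shown above. For large n, the divide-and-conquer algorithm (sort by x, recurse on halves, check the dividing strip) achieves O(n log n).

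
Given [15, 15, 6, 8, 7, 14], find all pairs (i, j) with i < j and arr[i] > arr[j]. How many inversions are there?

Finding inversions in [15, 15, 6, 8, 7, 14]:

(0, 2): arr[0]=15 > arr[2]=6
(0, 3): arr[0]=15 > arr[3]=8
(0, 4): arr[0]=15 > arr[4]=7
(0, 5): arr[0]=15 > arr[5]=14
(1, 2): arr[1]=15 > arr[2]=6
(1, 3): arr[1]=15 > arr[3]=8
(1, 4): arr[1]=15 > arr[4]=7
(1, 5): arr[1]=15 > arr[5]=14
(3, 4): arr[3]=8 > arr[4]=7

Total inversions: 9

The array has 9 inversion(s): (0,2), (0,3), (0,4), (0,5), (1,2), (1,3), (1,4), (1,5), (3,4). Each pair (i,j) satisfies i < j and arr[i] > arr[j].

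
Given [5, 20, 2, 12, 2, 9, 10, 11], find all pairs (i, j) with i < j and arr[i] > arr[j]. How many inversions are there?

Finding inversions in [5, 20, 2, 12, 2, 9, 10, 11]:

(0, 2): arr[0]=5 > arr[2]=2
(0, 4): arr[0]=5 > arr[4]=2
(1, 2): arr[1]=20 > arr[2]=2
(1, 3): arr[1]=20 > arr[3]=12
(1, 4): arr[1]=20 > arr[4]=2
(1, 5): arr[1]=20 > arr[5]=9
(1, 6): arr[1]=20 > arr[6]=10
(1, 7): arr[1]=20 > arr[7]=11
(3, 4): arr[3]=12 > arr[4]=2
(3, 5): arr[3]=12 > arr[5]=9
(3, 6): arr[3]=12 > arr[6]=10
(3, 7): arr[3]=12 > arr[7]=11

Total inversions: 12

The array has 12 inversion(s): (0,2), (0,4), (1,2), (1,3), (1,4), (1,5), (1,6), (1,7), (3,4), (3,5), (3,6), (3,7). Each pair (i,j) satisfies i < j and arr[i] > arr[j].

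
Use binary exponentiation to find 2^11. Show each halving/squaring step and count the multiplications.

Computing 2^11 by squaring (build up from 2^1; each line after the first costs one multiplication):

2^1 = 2
2^2 = (2^1)^2 = 2^2 = 4
2^4 = (2^2)^2 = 4^2 = 16
2^5 = 2 * 2^4 = 2 * 16 = 32
2^10 = (2^5)^2 = 32^2 = 1024
2^11 = 2 * 2^10 = 2 * 1024 = 2048

Result: 2048
Multiplications needed: 5 (5 lines after 2^1)

2^11 = 2048. Using exponentiation by squaring, this requires 5 multiplications. The key idea: if the exponent is even, square the half-power; if odd, multiply by the base once.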